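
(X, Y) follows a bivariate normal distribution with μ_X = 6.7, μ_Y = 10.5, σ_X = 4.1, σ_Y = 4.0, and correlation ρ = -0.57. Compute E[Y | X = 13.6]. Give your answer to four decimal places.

6.6629

E[Y | X=x] = μ_Y + ρ(σ_Y/σ_X)(x − μ_X) for jointly normal variables.
E[Y | X=13.6] = 10.5 + (-0.57)·(4.0/4.1)·(13.6 − (6.7)) = 10.5 + (-0.5561)·(6.9) = 6.6629.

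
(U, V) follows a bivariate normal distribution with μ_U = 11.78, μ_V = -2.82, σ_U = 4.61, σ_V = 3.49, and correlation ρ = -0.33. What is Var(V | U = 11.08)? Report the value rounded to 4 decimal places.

For a bivariate normal, Var(V | U=x) = σ_V²(1 − ρ²).
Var(V | U=11.08) = (3.49)²·(1 − (-0.33)²) = 12.1801·0.8911 = 10.8537.

10.8537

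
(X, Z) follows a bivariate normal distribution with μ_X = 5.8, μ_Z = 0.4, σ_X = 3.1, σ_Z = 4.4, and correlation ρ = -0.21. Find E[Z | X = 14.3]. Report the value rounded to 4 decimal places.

The regression of Z on X has slope ρ·σ_Z/σ_X and passes through (μ_X, μ_Z).
E[Z | X=14.3] = 0.4 + (-0.21)·(4.4/3.1)·(14.3 − (5.8)) = 0.4 + (-0.29806)·(8.5) = -2.1335.

-2.1335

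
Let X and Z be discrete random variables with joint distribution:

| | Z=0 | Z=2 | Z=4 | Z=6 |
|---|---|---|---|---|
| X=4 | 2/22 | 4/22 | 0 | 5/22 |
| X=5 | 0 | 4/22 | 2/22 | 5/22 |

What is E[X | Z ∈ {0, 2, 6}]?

89/20

P(Z ∈ {0, 2, 6}) = 10/11.
Σ X·P over the event = 4·(2/22) + 4·(4/22) + 4·(5/22) + 5·(4/22) + 5·(5/22) = 89/22.
E[X | Z ∈ {0, 2, 6}] = (89/22) / (10/11) = 89/20.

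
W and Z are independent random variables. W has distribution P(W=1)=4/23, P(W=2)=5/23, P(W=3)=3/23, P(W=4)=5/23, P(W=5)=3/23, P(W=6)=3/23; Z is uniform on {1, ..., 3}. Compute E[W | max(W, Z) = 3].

41/18

P(max(W, Z) = 3) = 6/23.
Summing W·P(x,y) over outcomes with max(W, Z) = 3 gives 41/69.
E[W | max(W, Z) = 3] = (41/69) / (6/23) = 41/18.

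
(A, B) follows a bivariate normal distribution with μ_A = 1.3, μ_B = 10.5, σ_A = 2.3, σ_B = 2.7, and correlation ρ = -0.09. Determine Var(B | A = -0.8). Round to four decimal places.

7.2310

For a bivariate normal, Var(B | A=x) = σ_B²(1 − ρ²).
Var(B | A=-0.8) = (2.7)²·(1 − (-0.09)²) = 7.29·0.9919 = 7.2310.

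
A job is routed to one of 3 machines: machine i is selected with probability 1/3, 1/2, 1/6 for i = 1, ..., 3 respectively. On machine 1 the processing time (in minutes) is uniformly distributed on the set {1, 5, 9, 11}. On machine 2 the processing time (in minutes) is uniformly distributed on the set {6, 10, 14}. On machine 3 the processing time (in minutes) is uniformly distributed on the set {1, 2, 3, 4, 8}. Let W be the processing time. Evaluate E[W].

E[W | machine 1] = (1+5+9+11)/4 = 13/2.
E[W | machine 2] = (6+10+14)/3 = 10.
E[W | machine 3] = (1+2+3+4+8)/5 = 18/5.
E[W] = (1/3)·(13/2) + (1/2)·(10) + (1/6)·(18/5) = 233/30.

233/30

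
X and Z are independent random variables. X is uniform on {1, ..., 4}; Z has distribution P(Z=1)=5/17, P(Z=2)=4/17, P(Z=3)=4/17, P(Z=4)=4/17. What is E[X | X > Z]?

89/27

P(X > Z) = 27/68.
Summing X·P(x,y) over outcomes with X > Z gives 89/68.
E[X | X > Z] = (89/68) / (27/68) = 89/27.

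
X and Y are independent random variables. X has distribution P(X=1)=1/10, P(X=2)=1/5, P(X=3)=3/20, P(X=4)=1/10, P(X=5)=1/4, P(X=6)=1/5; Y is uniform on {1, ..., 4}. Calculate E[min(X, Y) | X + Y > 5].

P(X + Y > 5) = 13/20.
Summing min(X,Y)·P(x,y) over outcomes with X + Y > 5 gives 67/40.
E[min(X, Y) | X + Y > 5] = (67/40) / (13/20) = 67/26.

67/26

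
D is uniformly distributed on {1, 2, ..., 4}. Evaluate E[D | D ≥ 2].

3

Given D ≥ 2, D is equally likely to be any of {2, 3, 4}.
E[D | D ≥ 2] = (2 + 3 + 4) / 3 = 3.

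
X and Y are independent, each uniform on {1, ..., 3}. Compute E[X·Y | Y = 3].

P(Y = 3) = 1/3.
Summing XY·P(x,y) over outcomes with Y = 3 gives 2.
E[X·Y | Y = 3] = (2) / (1/3) = 6.

6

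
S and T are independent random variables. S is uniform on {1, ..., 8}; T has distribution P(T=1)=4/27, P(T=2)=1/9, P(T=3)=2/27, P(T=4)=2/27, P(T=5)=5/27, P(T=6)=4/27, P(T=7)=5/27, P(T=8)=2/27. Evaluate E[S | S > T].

P(S > T) = 23/54.
Summing S·P(x,y) over outcomes with S > T gives 139/54.
E[S | S > T] = (139/54) / (23/54) = 139/23.

139/23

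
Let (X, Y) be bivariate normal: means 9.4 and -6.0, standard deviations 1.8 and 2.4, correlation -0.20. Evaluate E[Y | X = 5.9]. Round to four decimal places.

-5.0667

For a bivariate normal, E[Y | X=x] = μ_Y + ρ·(σ_Y/σ_X)·(x − μ_X).
E[Y | X=5.9] = -6.0 + (-0.20)·(2.4/1.8)·(5.9 − (9.4)) = -6.0 + (-0.26667)·(-3.5) = -5.0667.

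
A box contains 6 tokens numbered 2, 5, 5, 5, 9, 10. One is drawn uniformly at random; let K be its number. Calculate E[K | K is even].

6

P(K is even) = 1/3.
Σ over the event: 2·1/6 + 10·1/6 = 2.
E[K | K is even] = (2) / (1/3) = 6.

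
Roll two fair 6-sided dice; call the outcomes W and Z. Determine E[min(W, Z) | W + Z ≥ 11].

16/3

Outcomes with W + Z ≥ 11: (5,6), (6,5), (6,6), each with probability 1/36.
E[min(W, Z) | W + Z ≥ 11] = (5 + 5 + 6) / 3 = 16/3.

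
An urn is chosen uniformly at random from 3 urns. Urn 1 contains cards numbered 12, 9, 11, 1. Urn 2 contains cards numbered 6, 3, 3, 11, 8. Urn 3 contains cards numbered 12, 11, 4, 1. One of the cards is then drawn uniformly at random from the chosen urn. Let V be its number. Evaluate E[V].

143/20

E[V | urn 1] = (12+9+11+1)/4 = 33/4.
E[V | urn 2] = (6+3+3+11+8)/5 = 31/5.
E[V | urn 3] = (12+11+4+1)/4 = 7.
E[V] = (1/3)·(33/4) + (1/3)·(31/5) + (1/3)·(7) = 143/20.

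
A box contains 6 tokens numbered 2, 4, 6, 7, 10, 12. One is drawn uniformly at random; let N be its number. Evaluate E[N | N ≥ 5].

P(N ≥ 5) = 2/3.
Σ over the event: 6·1/6 + 7·1/6 + 10·1/6 + 12·1/6 = 35/6.
E[N | N ≥ 5] = (35/6) / (2/3) = 35/4.

35/4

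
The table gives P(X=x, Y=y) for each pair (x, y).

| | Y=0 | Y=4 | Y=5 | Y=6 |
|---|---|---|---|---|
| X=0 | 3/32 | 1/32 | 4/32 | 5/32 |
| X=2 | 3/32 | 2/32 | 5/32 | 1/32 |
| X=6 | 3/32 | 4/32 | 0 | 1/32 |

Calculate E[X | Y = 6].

P(Y = 6) = 7/32.
Σ X·P over the event = 0·(5/32) + 2·(1/32) + 6·(1/32) = 1/4.
E[X | Y = 6] = (1/4) / (7/32) = 8/7.

8/7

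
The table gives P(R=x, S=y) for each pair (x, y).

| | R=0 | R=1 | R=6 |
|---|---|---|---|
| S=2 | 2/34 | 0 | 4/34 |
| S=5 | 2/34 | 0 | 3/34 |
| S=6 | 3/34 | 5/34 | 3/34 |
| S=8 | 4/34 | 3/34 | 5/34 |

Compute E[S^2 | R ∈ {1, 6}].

P(R ∈ {1, 6}) = 23/34.
Summing S^2·P(R=x,S=y) over the conditioning event gives 891/34.
E[S^2 | R ∈ {1, 6}] = (891/34) / (23/34) = 891/23.

891/23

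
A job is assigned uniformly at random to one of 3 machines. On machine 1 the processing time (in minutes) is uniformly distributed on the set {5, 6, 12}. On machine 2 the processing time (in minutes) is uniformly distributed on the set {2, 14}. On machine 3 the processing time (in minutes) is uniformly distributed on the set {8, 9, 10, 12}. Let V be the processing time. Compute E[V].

E[V | machine 1] = (5+6+12)/3 = 23/3.
E[V | machine 2] = (2+14)/2 = 8.
E[V | machine 3] = (8+9+10+12)/4 = 39/4.
E[V] = (1/3)·(23/3) + (1/3)·(8) + (1/3)·(39/4) = 305/36.

305/36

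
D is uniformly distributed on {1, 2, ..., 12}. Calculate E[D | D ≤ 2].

3/2

Given D ≤ 2, D is equally likely to be any of {1, 2}.
E[D | D ≤ 2] = (1 + 2) / 2 = 3/2.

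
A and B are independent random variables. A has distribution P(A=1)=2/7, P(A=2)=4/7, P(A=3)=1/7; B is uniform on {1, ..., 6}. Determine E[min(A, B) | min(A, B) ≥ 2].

P(min(A, B) ≥ 2) = 25/42.
Summing min(A,B)·P(x,y) over outcomes with min(A, B) ≥ 2 gives 9/7.
E[min(A, B) | min(A, B) ≥ 2] = (9/7) / (25/42) = 54/25.

54/25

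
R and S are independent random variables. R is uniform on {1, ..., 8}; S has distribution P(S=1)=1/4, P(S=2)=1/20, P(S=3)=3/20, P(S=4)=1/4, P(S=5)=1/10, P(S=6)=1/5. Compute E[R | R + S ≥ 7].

60/11

P(R + S ≥ 7) = 11/16.
Summing R·P(x,y) over outcomes with R + S ≥ 7 gives 15/4.
E[R | R + S ≥ 7] = (15/4) / (11/16) = 60/11.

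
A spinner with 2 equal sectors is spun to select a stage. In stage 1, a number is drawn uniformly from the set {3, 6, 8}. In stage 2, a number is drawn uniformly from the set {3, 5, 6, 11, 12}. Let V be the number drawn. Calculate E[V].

98/15

E[V | stage 1] = (3+6+8)/3 = 17/3.
E[V | stage 2] = (3+5+6+11+12)/5 = 37/5.
E[V] = (1/2)·(17/3) + (1/2)·(37/5) = 98/15.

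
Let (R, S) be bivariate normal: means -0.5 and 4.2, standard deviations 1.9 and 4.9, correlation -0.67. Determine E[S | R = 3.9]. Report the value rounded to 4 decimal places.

For a bivariate normal, E[S | R=x] = μ_S + ρ·(σ_S/σ_R)·(x − μ_R).
E[S | R=3.9] = 4.2 + (-0.67)·(4.9/1.9)·(3.9 − (-0.5)) = 4.2 + (-1.72789)·(4.4) = -3.4027.

-3.4027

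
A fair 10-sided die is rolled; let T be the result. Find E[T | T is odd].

Given T is odd, T is equally likely to be any of {1, 3, 5, 7, 9}.
E[T | T is odd] = (1 + 3 + 5 + 7 + 9) / 5 = 5.

5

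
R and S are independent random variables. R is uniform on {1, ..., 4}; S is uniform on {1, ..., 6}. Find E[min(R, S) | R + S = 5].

Outcomes with R + S = 5: (1,4), (2,3), (3,2), (4,1), each with probability 1/24.
E[min(R, S) | R + S = 5] = (1 + 2 + 2 + 1) / 4 = 3/2.

3/2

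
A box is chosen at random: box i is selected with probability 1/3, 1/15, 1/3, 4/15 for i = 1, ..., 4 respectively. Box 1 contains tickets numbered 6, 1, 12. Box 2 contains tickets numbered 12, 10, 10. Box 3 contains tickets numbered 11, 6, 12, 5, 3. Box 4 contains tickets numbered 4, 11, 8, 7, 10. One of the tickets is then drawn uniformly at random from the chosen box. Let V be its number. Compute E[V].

E[V | box 1] = (6+1+12)/3 = 19/3.
E[V | box 2] = (12+10+10)/3 = 32/3.
E[V | box 3] = (11+6+12+5+3)/5 = 37/5.
E[V | box 4] = (4+11+8+7+10)/5 = 8.
E[V] = (1/3)·(19/3) + (1/15)·(32/3) + (1/3)·(37/5) + (4/15)·(8) = 334/45.

334/45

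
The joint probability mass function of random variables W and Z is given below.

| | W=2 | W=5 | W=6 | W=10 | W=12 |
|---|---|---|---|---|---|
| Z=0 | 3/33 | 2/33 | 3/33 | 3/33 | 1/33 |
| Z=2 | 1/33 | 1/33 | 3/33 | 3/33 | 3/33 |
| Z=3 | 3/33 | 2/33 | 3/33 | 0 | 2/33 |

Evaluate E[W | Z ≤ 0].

19/3

P(Z ≤ 0) = 4/11.
Summing W·P(W=x,Z=y) over the conditioning event gives 76/33.
E[W | Z ≤ 0] = (76/33) / (4/11) = 19/3.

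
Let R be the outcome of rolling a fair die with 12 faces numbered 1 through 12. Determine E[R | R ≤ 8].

Given R ≤ 8, R is equally likely to be any of {1, 2, 3, 4, 5, 6, 7, 8}.
E[R | R ≤ 8] = (1 + 2 + 3 + 4 + 5 + 6 + 7 + 8) / 8 = 9/2.

9/2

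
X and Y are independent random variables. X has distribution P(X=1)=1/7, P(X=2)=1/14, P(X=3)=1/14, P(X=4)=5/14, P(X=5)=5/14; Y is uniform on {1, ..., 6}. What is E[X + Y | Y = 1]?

33/7

P(Y = 1) = 1/6.
Summing (X+Y)·P(x,y) over outcomes with Y = 1 gives 11/14.
E[X + Y | Y = 1] = (11/14) / (1/6) = 33/7.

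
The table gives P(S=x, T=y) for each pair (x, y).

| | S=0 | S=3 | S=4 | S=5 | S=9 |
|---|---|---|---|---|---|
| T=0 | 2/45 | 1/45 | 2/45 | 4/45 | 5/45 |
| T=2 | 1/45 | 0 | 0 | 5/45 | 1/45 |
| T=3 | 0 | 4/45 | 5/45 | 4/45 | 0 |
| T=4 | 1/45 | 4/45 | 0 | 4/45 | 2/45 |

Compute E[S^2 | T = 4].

P(T = 4) = 11/45.
Summing S^2·P(S=x,T=y) over the conditioning event gives 298/45.
E[S^2 | T = 4] = (298/45) / (11/45) = 298/11.

298/11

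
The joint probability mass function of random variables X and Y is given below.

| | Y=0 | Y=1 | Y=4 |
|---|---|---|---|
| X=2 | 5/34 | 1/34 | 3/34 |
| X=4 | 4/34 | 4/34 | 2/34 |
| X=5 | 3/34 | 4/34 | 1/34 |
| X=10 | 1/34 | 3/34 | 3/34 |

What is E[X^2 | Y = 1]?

39

P(Y = 1) = 6/17.
Σ X^2·P over the event = 4·(1/34) + 16·(4/34) + 25·(4/34) + 100·(3/34) = 234/17.
E[X^2 | Y = 1] = (234/17) / (6/17) = 39.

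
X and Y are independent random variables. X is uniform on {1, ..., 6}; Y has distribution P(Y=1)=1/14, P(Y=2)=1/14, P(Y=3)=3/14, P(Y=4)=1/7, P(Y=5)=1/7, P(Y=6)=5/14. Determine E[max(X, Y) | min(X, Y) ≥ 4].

152/27

P(min(X, Y) ≥ 4) = 9/28.
Summing max(X,Y)·P(x,y) over outcomes with min(X, Y) ≥ 4 gives 38/21.
E[max(X, Y) | min(X, Y) ≥ 4] = (38/21) / (9/28) = 152/27.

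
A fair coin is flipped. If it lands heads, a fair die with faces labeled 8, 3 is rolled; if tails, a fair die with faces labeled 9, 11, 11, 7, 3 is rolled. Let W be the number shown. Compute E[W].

137/20

E[W | heads] = (8+3)/2 = 11/2.
E[W | tails] = (9+11+11+7+3)/5 = 41/5.
By the law of total expectation,
E[W] = (1/2)·(11/2) + (1/2)·(41/5) = 137/20.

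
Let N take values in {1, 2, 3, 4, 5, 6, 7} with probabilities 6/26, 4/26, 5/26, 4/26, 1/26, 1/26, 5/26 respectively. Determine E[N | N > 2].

P(N > 2) = 8/13.
Σ over the event: 3·5/26 + 4·2/13 + 5·1/26 + 6·1/26 + 7·5/26 = 77/26.
E[N | N > 2] = (77/26) / (8/13) = 77/16.

77/16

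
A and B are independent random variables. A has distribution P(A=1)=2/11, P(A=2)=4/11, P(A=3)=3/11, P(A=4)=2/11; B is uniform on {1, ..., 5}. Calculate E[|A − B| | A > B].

P(A > B) = 16/55.
Summing |A−B|·P(x,y) over outcomes with A > B gives 5/11.
E[|A − B| | A > B] = (5/11) / (16/55) = 25/16.

25/16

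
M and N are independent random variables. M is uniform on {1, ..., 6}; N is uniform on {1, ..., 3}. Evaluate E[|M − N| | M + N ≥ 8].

3

Outcomes with M + N ≥ 8: (5,3), (6,2), (6,3), each with probability 1/18.
E[|M − N| | M + N ≥ 8] = (2 + 4 + 3) / 3 = 3.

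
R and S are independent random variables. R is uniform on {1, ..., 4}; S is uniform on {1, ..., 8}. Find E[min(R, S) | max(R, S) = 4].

Outcomes with max(R, S) = 4: (1,4), (2,4), (3,4), (4,1), (4,2), (4,3), (4,4), each with probability 1/32.
E[min(R, S) | max(R, S) = 4] = (1 + 2 + 3 + 1 + 2 + 3 + 4) / 7 = 16/7.

16/7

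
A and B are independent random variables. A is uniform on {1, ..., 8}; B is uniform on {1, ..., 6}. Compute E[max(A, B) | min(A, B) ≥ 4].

94/15

P(min(A, B) ≥ 4) = 5/16.
Summing max(A,B)·P(x,y) over outcomes with min(A, B) ≥ 4 gives 47/24.
E[max(A, B) | min(A, B) ≥ 4] = (47/24) / (5/16) = 94/15.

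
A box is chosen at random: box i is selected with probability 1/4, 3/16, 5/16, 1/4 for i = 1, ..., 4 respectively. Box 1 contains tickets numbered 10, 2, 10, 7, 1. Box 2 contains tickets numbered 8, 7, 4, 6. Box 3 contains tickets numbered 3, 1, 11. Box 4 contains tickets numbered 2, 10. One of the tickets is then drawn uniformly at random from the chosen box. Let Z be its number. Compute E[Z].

367/64

E[Z | box 1] = (10+2+10+7+1)/5 = 6.
E[Z | box 2] = (8+7+4+6)/4 = 25/4.
E[Z | box 3] = (3+1+11)/3 = 5.
E[Z | box 4] = (2+10)/2 = 6.
E[Z] = (1/4)·(6) + (3/16)·(25/4) + (5/16)·(5) + (1/4)·(6) = 367/64.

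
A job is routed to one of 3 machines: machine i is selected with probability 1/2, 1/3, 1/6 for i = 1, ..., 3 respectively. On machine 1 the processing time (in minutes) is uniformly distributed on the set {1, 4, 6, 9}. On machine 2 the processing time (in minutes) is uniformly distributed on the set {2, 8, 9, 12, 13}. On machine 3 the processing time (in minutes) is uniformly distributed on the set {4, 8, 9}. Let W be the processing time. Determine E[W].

33/5

E[W | machine 1] = (1+4+6+9)/4 = 5.
E[W | machine 2] = (2+8+9+12+13)/5 = 44/5.
E[W | machine 3] = (4+8+9)/3 = 7.
E[W] = (1/2)·(5) + (1/3)·(44/5) + (1/6)·(7) = 33/5.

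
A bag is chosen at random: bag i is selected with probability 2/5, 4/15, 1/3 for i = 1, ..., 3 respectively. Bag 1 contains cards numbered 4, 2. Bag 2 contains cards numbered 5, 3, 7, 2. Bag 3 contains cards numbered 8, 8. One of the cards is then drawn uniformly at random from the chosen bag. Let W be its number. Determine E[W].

5

E[W | bag 1] = (4+2)/2 = 3.
E[W | bag 2] = (5+3+7+2)/4 = 17/4.
E[W | bag 3] = (8+8)/2 = 8.
E[W] = (2/5)·(3) + (4/15)·(17/4) + (1/3)·(8) = 5.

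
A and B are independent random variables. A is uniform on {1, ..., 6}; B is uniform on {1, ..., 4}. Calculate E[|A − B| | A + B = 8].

2

Outcomes with A + B = 8: (4,4), (5,3), (6,2), each with probability 1/24.
E[|A − B| | A + B = 8] = (0 + 2 + 4) / 3 = 2.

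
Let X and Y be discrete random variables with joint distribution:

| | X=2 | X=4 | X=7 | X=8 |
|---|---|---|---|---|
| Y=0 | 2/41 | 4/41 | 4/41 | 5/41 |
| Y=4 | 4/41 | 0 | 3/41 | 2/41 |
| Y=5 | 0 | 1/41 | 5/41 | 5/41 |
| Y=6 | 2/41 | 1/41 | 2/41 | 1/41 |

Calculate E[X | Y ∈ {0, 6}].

118/21

P(Y ∈ {0, 6}) = 21/41.
Σ X·P over the event = 2·(2/41) + 2·(2/41) + 4·(4/41) + 4·(1/41) + 7·(4/41) + 7·(2/41) + 8·(5/41) + 8·(1/41) = 118/41.
E[X | Y ∈ {0, 6}] = (118/41) / (21/41) = 118/21.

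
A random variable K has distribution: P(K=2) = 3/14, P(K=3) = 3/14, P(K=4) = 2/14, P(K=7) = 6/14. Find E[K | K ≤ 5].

P(K ≤ 5) = 4/7.
Σ over the event: 2·3/14 + 3·3/14 + 4·1/7 = 23/14.
E[K | K ≤ 5] = (23/14) / (4/7) = 23/8.

23/8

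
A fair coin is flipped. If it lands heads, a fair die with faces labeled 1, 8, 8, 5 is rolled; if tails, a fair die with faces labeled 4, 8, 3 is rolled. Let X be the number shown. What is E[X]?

E[X | heads] = (1+8+8+5)/4 = 11/2.
E[X | tails] = (4+8+3)/3 = 5.
By the law of total expectation,
E[X] = (1/2)·(11/2) + (1/2)·(5) = 21/4.

21/4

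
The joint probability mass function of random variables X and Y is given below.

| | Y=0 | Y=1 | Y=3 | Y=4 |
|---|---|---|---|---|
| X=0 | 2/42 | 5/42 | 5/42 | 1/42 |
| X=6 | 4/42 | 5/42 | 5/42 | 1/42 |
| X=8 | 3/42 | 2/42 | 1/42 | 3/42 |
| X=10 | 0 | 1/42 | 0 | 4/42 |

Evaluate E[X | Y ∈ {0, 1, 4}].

P(Y ∈ {0, 1, 4}) = 31/42.
Summing X·P(X=x,Y=y) over the conditioning event gives 29/7.
E[X | Y ∈ {0, 1, 4}] = (29/7) / (31/42) = 174/31.

174/31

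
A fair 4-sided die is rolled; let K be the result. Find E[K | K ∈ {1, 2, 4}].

P(K ∈ {1, 2, 4}) = 3/4.
Σ over the event: 1·1/4 + 2·1/4 + 4·1/4 = 7/4.
E[K | K ∈ {1, 2, 4}] = (7/4) / (3/4) = 7/3.

7/3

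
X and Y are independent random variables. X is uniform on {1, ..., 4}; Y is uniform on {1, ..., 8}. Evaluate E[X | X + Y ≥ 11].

Outcomes with X + Y ≥ 11: (3,8), (4,7), (4,8), each with probability 1/32.
E[X | X + Y ≥ 11] = (3 + 4 + 4) / 3 = 11/3.

11/3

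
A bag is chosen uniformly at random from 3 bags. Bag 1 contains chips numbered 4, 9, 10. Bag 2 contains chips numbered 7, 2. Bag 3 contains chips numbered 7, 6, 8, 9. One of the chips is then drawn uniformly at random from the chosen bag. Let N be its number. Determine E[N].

E[N | bag 1] = (4+9+10)/3 = 23/3.
E[N | bag 2] = (7+2)/2 = 9/2.
E[N | bag 3] = (7+6+8+9)/4 = 15/2.
E[N] = (1/3)·(23/3) + (1/3)·(9/2) + (1/3)·(15/2) = 59/9.

59/9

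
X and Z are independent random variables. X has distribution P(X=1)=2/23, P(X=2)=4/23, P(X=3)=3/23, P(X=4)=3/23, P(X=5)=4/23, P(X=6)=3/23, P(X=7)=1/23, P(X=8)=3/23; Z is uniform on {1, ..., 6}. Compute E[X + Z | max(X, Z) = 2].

17/5

P(max(X, Z) = 2) = 5/69.
Summing (X+Z)·P(x,y) over outcomes with max(X, Z) = 2 gives 17/69.
E[X + Z | max(X, Z) = 2] = (17/69) / (5/69) = 17/5.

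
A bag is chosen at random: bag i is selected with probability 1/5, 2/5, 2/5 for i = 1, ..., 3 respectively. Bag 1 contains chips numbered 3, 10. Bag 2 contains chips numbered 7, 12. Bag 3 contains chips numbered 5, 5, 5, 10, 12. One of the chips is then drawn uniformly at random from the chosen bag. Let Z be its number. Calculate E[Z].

403/50

E[Z | bag 1] = (3+10)/2 = 13/2.
E[Z | bag 2] = (7+12)/2 = 19/2.
E[Z | bag 3] = (5+5+5+10+12)/5 = 37/5.
E[Z] = (1/5)·(13/2) + (2/5)·(19/2) + (2/5)·(37/5) = 403/50.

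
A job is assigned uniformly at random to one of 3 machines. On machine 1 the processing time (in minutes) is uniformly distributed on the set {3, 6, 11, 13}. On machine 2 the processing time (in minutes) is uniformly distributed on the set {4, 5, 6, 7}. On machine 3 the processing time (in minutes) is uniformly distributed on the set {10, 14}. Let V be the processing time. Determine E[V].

E[V | machine 1] = (3+6+11+13)/4 = 33/4.
E[V | machine 2] = (4+5+6+7)/4 = 11/2.
E[V | machine 3] = (10+14)/2 = 12.
By the law of total expectation,
E[V] = (1/3)·(33/4) + (1/3)·(11/2) + (1/3)·(12) = 103/12.

103/12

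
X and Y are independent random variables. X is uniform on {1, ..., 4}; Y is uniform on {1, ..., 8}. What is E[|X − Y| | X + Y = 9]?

Outcomes with X + Y = 9: (1,8), (2,7), (3,6), (4,5), each with probability 1/32.
E[|X − Y| | X + Y = 9] = (7 + 5 + 3 + 1) / 4 = 4.

4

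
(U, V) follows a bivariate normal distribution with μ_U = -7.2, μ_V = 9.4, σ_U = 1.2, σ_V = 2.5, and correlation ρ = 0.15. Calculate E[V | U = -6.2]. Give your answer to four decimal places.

9.7125

E[V | U=x] = μ_V + ρ(σ_V/σ_U)(x − μ_U) for jointly normal variables.
E[V | U=-6.2] = 9.4 + (0.15)·(2.5/1.2)·(-6.2 − (-7.2)) = 9.4 + (0.3125)·(1) = 9.7125.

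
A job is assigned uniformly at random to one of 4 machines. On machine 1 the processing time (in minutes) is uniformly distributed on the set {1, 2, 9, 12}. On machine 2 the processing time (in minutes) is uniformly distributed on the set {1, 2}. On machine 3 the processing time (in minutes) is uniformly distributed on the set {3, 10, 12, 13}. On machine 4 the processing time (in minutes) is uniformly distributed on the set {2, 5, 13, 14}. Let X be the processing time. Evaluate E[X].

E[X | machine 1] = (1+2+9+12)/4 = 6.
E[X | machine 2] = (1+2)/2 = 3/2.
E[X | machine 3] = (3+10+12+13)/4 = 19/2.
E[X | machine 4] = (2+5+13+14)/4 = 17/2.
By the law of total expectation,
E[X] = (1/4)·(6) + (1/4)·(3/2) + (1/4)·(19/2) + (1/4)·(17/2) = 51/8.

51/8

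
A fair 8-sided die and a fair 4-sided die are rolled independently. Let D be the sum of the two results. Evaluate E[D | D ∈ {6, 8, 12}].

68/9

P(D ∈ {6, 8, 12}) = 9/32.
Σ over the event: 6·1/8 + 8·1/8 + 12·1/32 = 17/8.
E[D | D ∈ {6, 8, 12}] = (17/8) / (9/32) = 68/9.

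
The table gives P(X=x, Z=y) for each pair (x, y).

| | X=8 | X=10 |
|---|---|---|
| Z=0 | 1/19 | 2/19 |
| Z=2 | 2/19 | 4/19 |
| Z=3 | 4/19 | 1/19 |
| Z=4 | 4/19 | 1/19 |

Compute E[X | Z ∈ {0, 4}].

35/4

P(Z ∈ {0, 4}) = 8/19.
Σ X·P over the event = 8·(1/19) + 8·(4/19) + 10·(2/19) + 10·(1/19) = 70/19.
E[X | Z ∈ {0, 4}] = (70/19) / (8/19) = 35/4.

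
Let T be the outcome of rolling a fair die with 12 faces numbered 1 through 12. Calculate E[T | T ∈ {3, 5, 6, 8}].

P(T ∈ {3, 5, 6, 8}) = 1/3.
Σ over the event: 3·1/12 + 5·1/12 + 6·1/12 + 8·1/12 = 11/6.
E[T | T ∈ {3, 5, 6, 8}] = (11/6) / (1/3) = 11/2.

11/2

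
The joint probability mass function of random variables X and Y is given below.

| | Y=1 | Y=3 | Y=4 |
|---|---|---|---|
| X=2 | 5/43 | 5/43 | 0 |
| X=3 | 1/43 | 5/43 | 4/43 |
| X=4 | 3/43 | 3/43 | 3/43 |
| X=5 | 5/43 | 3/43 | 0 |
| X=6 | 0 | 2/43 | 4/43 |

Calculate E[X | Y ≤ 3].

P(Y ≤ 3) = 32/43.
Summing X·P(X=x,Y=y) over the conditioning event gives 114/43.
E[X | Y ≤ 3] = (114/43) / (32/43) = 57/16.

57/16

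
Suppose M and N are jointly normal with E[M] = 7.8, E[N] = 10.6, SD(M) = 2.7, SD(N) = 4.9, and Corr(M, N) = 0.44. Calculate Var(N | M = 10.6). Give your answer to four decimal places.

For a bivariate normal, Var(N | M=x) = σ_N²(1 − ρ²).
Var(N | M=10.6) = (4.9)²·(1 − (0.44)²) = 24.01·0.8064 = 19.3617.

19.3617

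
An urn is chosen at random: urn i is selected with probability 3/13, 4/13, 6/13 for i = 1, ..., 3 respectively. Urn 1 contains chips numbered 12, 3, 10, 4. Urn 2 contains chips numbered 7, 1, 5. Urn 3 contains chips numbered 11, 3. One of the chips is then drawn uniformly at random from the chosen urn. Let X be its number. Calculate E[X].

E[X | urn 1] = (12+3+10+4)/4 = 29/4.
E[X | urn 2] = (7+1+5)/3 = 13/3.
E[X | urn 3] = (11+3)/2 = 7.
E[X] = (3/13)·(29/4) + (4/13)·(13/3) + (6/13)·(7) = 973/156.

973/156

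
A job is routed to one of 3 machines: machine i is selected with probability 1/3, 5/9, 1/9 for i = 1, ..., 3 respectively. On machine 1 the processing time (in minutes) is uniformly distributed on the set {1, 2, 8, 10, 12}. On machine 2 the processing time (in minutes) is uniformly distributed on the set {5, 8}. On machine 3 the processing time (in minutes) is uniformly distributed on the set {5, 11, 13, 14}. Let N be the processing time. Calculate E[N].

1261/180

E[N | machine 1] = (1+2+8+10+12)/5 = 33/5.
E[N | machine 2] = (5+8)/2 = 13/2.
E[N | machine 3] = (5+11+13+14)/4 = 43/4.
By the law of total expectation,
E[N] = (1/3)·(33/5) + (5/9)·(13/2) + (1/9)·(43/4) = 1261/180.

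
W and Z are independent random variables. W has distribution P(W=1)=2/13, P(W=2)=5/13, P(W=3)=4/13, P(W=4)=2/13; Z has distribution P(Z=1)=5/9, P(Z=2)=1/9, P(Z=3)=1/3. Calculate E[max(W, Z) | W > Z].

P(W > Z) = 67/117.
Summing max(W,Z)·P(x,y) over outcomes with W > Z gives 194/117.
E[max(W, Z) | W > Z] = (194/117) / (67/117) = 194/67.

194/67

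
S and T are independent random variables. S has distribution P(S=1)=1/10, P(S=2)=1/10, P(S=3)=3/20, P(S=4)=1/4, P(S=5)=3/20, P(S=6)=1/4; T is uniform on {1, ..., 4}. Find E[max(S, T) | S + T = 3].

2

P(S + T = 3) = 1/20.
Summing max(S,T)·P(x,y) over outcomes with S + T = 3 gives 1/10.
E[max(S, T) | S + T = 3] = (1/10) / (1/20) = 2.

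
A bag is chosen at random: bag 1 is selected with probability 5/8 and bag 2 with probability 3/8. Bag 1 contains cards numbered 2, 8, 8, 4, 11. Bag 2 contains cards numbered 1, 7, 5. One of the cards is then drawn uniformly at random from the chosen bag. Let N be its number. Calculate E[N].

23/4

E[N | bag 1] = (2+8+8+4+11)/5 = 33/5.
E[N | bag 2] = (1+7+5)/3 = 13/3.
By the law of total expectation,
E[N] = (5/8)·(33/5) + (3/8)·(13/3) = 23/4.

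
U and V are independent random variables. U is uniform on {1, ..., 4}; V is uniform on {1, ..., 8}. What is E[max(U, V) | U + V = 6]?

4

Outcomes with U + V = 6: (1,5), (2,4), (3,3), (4,2), each with probability 1/32.
E[max(U, V) | U + V = 6] = (5 + 4 + 3 + 4) / 4 = 4.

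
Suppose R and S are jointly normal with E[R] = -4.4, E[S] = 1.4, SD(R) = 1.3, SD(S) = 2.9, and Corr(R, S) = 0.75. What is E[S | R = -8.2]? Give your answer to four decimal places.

-4.9577

E[S | R=x] = μ_S + ρ(σ_S/σ_R)(x − μ_R) for jointly normal variables.
E[S | R=-8.2] = 1.4 + (0.75)·(2.9/1.3)·(-8.2 − (-4.4)) = 1.4 + (1.67308)·(-3.8) = -4.9577.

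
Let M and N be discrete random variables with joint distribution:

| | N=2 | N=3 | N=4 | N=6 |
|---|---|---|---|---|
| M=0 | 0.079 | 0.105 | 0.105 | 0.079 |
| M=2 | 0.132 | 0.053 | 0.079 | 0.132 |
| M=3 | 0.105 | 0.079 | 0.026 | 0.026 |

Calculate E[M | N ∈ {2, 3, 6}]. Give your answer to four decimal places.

1.6000

P(N ∈ {2, 3, 6}) = 0.790.
Summing M·P(M=x,N=y) over the conditioning event gives 1.264.
E[M | N ∈ {2, 3, 6}] = (1.264) / (0.790) = 1.6000.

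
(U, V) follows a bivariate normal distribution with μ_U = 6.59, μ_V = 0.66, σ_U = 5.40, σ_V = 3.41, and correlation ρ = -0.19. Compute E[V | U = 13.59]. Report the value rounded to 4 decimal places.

-0.1799

The regression of V on U has slope ρ·σ_V/σ_U and passes through (μ_U, μ_V).
E[V | U=13.59] = 0.66 + (-0.19)·(3.41/5.40)·(13.59 − (6.59)) = 0.66 + (-0.11998)·(7) = -0.1799.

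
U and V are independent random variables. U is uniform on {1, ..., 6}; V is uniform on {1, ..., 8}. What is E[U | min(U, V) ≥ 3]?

9/2

P(min(U, V) ≥ 3) = 1/2.
Summing U·P(x,y) over outcomes with min(U, V) ≥ 3 gives 9/4.
E[U | min(U, V) ≥ 3] = (9/4) / (1/2) = 9/2.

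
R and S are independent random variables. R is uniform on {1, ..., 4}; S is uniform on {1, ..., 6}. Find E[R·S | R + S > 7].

P(R + S > 7) = 1/4.
Summing RS·P(x,y) over outcomes with R + S > 7 gives 35/8.
E[R·S | R + S > 7] = (35/8) / (1/4) = 35/2.

35/2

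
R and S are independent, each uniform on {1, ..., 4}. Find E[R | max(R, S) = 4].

Outcomes with max(R, S) = 4: (1,4), (2,4), (3,4), (4,1), (4,2), (4,3), (4,4), each with probability 1/16.
E[R | max(R, S) = 4] = (1 + 2 + 3 + 4 + 4 + 4 + 4) / 7 = 22/7.

22/7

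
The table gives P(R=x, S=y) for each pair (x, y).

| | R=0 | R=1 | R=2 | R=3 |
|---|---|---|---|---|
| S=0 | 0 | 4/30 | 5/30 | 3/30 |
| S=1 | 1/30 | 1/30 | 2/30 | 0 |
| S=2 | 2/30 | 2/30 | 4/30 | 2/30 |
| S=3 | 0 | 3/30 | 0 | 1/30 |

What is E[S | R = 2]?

P(R = 2) = 11/30.
Σ S·P over the event = 0·(5/30) + 1·(2/30) + 2·(4/30) = 1/3.
E[S | R = 2] = (1/3) / (11/30) = 10/11.

10/11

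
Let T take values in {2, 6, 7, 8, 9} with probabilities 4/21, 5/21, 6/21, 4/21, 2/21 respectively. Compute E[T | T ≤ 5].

P(T ≤ 5) = 4/21.
Σ over the event: 2·4/21 = 8/21.
E[T | T ≤ 5] = (8/21) / (4/21) = 2.

2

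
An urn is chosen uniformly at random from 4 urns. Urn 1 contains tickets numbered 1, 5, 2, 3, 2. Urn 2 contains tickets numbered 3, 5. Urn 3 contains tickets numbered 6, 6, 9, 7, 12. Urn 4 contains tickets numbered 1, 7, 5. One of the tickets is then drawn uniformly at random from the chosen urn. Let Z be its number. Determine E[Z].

E[Z | urn 1] = (1+5+2+3+2)/5 = 13/5.
E[Z | urn 2] = (3+5)/2 = 4.
E[Z | urn 3] = (6+6+9+7+12)/5 = 8.
E[Z | urn 4] = (1+7+5)/3 = 13/3.
By the law of total expectation,
E[Z] = (1/4)·(13/5) + (1/4)·(4) + (1/4)·(8) + (1/4)·(13/3) = 71/15.

71/15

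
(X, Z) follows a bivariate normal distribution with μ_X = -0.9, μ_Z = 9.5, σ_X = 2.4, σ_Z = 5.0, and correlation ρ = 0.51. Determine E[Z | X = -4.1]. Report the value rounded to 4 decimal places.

The regression of Z on X has slope ρ·σ_Z/σ_X and passes through (μ_X, μ_Z).
E[Z | X=-4.1] = 9.5 + (0.51)·(5.0/2.4)·(-4.1 − (-0.9)) = 9.5 + (1.0625)·(-3.2) = 6.1000.

6.1000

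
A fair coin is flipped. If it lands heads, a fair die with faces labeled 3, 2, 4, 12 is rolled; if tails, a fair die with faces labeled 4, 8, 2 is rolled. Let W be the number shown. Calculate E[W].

119/24

E[W | heads] = (3+2+4+12)/4 = 21/4.
E[W | tails] = (4+8+2)/3 = 14/3.
By the law of total expectation,
E[W] = (1/2)·(21/4) + (1/2)·(14/3) = 119/24.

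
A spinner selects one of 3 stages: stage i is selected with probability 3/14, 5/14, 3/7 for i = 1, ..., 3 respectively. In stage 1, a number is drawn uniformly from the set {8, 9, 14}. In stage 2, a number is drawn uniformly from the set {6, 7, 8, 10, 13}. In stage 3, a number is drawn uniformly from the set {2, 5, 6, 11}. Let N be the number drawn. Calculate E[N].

111/14

E[N | stage 1] = (8+9+14)/3 = 31/3.
E[N | stage 2] = (6+7+8+10+13)/5 = 44/5.
E[N | stage 3] = (2+5+6+11)/4 = 6.
By the law of total expectation,
E[N] = (3/14)·(31/3) + (5/14)·(44/5) + (3/7)·(6) = 111/14.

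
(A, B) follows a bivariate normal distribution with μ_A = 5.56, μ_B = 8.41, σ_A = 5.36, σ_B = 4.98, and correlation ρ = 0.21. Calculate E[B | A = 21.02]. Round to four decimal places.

For a bivariate normal, E[B | A=x] = μ_B + ρ·(σ_B/σ_A)·(x − μ_A).
E[B | A=21.02] = 8.41 + (0.21)·(4.98/5.36)·(21.02 − (5.56)) = 8.41 + (0.19511)·(15.46) = 11.4264.

11.4264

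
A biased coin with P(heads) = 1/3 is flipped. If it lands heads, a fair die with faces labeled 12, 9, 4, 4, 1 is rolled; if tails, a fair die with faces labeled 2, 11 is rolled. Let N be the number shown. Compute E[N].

19/3

E[N | heads] = (12+9+4+4+1)/5 = 6.
E[N | tails] = (2+11)/2 = 13/2.
E[N] = (1/3)·(6) + (2/3)·(13/2) = 19/3.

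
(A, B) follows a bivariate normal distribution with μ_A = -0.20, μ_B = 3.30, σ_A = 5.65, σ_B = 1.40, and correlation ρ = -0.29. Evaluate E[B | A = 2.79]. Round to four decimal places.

The regression of B on A has slope ρ·σ_B/σ_A and passes through (μ_A, μ_B).
E[B | A=2.79] = 3.30 + (-0.29)·(1.40/5.65)·(2.79 − (-0.20)) = 3.30 + (-0.071858)·(2.99) = 3.0851.

3.0851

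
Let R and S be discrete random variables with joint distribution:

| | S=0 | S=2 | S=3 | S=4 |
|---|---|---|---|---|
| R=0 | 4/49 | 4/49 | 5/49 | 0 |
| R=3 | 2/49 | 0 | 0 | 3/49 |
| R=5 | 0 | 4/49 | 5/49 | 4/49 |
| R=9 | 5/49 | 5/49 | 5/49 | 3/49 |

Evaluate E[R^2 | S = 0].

P(S = 0) = 11/49.
Σ R^2·P over the event = 0·(4/49) + 9·(2/49) + 81·(5/49) = 423/49.
E[R^2 | S = 0] = (423/49) / (11/49) = 423/11.

423/11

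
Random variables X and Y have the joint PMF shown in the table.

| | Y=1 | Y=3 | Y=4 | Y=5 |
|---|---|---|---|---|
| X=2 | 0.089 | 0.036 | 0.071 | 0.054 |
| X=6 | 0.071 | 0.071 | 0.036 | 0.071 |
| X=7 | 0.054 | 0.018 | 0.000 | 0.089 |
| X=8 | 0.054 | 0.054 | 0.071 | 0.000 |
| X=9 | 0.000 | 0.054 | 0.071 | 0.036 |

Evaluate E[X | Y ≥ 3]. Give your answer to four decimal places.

P(Y ≥ 3) = 0.732.
Summing X·P(X=x,Y=y) over the conditioning event gives 4.588.
E[X | Y ≥ 3] = (4.588) / (0.732) = 6.2678.

6.2678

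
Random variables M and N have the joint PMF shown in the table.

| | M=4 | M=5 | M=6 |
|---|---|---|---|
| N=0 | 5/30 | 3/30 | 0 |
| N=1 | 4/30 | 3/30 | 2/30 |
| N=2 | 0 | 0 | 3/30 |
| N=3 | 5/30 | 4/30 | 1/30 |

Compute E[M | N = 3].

23/5

P(N = 3) = 1/3.
Summing M·P(M=x,N=y) over the conditioning event gives 23/15.
E[M | N = 3] = (23/15) / (1/3) = 23/5.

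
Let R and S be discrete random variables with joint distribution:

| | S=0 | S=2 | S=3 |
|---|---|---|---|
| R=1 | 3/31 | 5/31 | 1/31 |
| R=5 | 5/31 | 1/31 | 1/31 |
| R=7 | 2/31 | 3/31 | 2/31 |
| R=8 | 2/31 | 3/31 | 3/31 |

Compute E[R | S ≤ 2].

P(S ≤ 2) = 24/31.
Summing R·P(R=x,S=y) over the conditioning event gives 113/31.
E[R | S ≤ 2] = (113/31) / (24/31) = 113/24.

113/24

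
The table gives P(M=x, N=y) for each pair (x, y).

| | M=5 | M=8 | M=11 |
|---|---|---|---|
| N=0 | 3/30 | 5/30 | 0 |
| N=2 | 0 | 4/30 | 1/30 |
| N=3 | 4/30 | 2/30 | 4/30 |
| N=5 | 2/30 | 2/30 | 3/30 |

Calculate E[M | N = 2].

P(N = 2) = 1/6.
Σ M·P over the event = 8·(4/30) + 11·(1/30) = 43/30.
E[M | N = 2] = (43/30) / (1/6) = 43/5.

43/5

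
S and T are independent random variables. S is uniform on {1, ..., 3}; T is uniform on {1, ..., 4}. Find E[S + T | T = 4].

Outcomes with T = 4: (1,4), (2,4), (3,4), each with probability 1/12.
E[S + T | T = 4] = (5 + 6 + 7) / 3 = 6.

6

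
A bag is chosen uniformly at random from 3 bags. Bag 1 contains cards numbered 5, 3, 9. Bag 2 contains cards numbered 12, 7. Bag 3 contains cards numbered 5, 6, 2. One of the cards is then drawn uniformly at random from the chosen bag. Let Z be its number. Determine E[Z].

13/2

E[Z | bag 1] = (5+3+9)/3 = 17/3.
E[Z | bag 2] = (12+7)/2 = 19/2.
E[Z | bag 3] = (5+6+2)/3 = 13/3.
E[Z] = (1/3)·(17/3) + (1/3)·(19/2) + (1/3)·(13/3) = 13/2.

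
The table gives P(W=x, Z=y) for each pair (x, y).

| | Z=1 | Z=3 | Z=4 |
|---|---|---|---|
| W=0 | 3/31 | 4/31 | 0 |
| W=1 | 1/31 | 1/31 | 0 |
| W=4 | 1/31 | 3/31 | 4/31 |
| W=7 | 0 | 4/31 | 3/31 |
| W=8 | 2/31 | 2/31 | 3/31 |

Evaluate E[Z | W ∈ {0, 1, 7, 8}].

P(W ∈ {0, 1, 7, 8}) = 23/31.
Summing Z·P(W=x,Z=y) over the conditioning event gives 63/31.
E[Z | W ∈ {0, 1, 7, 8}] = (63/31) / (23/31) = 63/23.

63/23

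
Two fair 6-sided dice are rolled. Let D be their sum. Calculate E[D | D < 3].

2

P(D < 3) = 1/36.
Σ over the event: 2·1/36 = 1/18.
E[D | D < 3] = (1/18) / (1/36) = 2.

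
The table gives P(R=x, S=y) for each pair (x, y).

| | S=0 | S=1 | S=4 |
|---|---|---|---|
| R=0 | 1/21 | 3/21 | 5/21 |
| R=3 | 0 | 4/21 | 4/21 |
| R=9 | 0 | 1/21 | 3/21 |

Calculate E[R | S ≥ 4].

13/4

P(S ≥ 4) = 4/7.
Σ R·P over the event = 0·(5/21) + 3·(4/21) + 9·(3/21) = 13/7.
E[R | S ≥ 4] = (13/7) / (4/7) = 13/4.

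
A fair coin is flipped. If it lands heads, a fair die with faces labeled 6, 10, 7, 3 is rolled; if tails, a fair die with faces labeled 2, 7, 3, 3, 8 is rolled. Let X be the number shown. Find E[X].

111/20

E[X | heads] = (6+10+7+3)/4 = 13/2.
E[X | tails] = (2+7+3+3+8)/5 = 23/5.
E[X] = (1/2)·(13/2) + (1/2)·(23/5) = 111/20.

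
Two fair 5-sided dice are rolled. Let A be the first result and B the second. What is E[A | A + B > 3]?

71/22

P(A + B > 3) = 22/25.
Summing A·P(x,y) over outcomes with A + B > 3 gives 71/25.
E[A | A + B > 3] = (71/25) / (22/25) = 71/22.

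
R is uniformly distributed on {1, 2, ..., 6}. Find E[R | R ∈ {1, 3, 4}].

8/3

P(R ∈ {1, 3, 4}) = 1/2.
Σ over the event: 1·1/6 + 3·1/6 + 4·1/6 = 4/3.
E[R | R ∈ {1, 3, 4}] = (4/3) / (1/2) = 8/3.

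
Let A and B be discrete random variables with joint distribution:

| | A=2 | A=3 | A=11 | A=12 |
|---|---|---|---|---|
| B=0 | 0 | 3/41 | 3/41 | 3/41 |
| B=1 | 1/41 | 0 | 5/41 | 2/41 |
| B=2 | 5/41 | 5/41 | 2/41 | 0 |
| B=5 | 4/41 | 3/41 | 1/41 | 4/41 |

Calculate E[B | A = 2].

31/10

P(A = 2) = 10/41.
Σ B·P over the event = 1·(1/41) + 2·(5/41) + 5·(4/41) = 31/41.
E[B | A = 2] = (31/41) / (10/41) = 31/10.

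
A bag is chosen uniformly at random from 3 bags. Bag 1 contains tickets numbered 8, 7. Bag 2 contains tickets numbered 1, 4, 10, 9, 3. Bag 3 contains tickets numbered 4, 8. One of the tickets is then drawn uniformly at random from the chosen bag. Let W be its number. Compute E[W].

63/10

E[W | bag 1] = (8+7)/2 = 15/2.
E[W | bag 2] = (1+4+10+9+3)/5 = 27/5.
E[W | bag 3] = (4+8)/2 = 6.
By the law of total expectation,
E[W] = (1/3)·(15/2) + (1/3)·(27/5) + (1/3)·(6) = 63/10.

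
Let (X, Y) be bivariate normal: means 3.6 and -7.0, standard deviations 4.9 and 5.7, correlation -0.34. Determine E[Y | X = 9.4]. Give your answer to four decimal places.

-9.2940

For a bivariate normal, E[Y | X=x] = μ_Y + ρ·(σ_Y/σ_X)·(x − μ_X).
E[Y | X=9.4] = -7.0 + (-0.34)·(5.7/4.9)·(9.4 − (3.6)) = -7.0 + (-0.39551)·(5.8) = -9.2940.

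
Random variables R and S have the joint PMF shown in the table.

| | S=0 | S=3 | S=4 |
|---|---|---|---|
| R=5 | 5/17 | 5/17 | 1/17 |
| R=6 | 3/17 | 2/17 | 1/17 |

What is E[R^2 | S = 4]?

P(S = 4) = 2/17.
Σ R^2·P over the event = 25·(1/17) + 36·(1/17) = 61/17.
E[R^2 | S = 4] = (61/17) / (2/17) = 61/2.

61/2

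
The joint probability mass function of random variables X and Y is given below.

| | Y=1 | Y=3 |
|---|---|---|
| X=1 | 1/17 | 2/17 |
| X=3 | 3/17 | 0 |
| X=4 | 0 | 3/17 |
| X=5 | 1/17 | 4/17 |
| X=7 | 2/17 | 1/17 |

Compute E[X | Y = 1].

29/7

P(Y = 1) = 7/17.
Σ X·P over the event = 1·(1/17) + 3·(3/17) + 5·(1/17) + 7·(2/17) = 29/17.
E[X | Y = 1] = (29/17) / (7/17) = 29/7.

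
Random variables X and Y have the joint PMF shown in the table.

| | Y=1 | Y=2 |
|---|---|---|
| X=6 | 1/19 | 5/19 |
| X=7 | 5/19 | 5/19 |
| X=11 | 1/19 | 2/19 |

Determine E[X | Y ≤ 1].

52/7

P(Y ≤ 1) = 7/19.
Σ X·P over the event = 6·(1/19) + 7·(5/19) + 11·(1/19) = 52/19.
E[X | Y ≤ 1] = (52/19) / (7/19) = 52/7.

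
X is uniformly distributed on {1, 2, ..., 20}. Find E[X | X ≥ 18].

19

Given X ≥ 18, X is equally likely to be any of {18, 19, 20}.
E[X | X ≥ 18] = (18 + 19 + 20) / 3 = 19.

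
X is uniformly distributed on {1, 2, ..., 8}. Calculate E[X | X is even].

Given X is even, X is equally likely to be any of {2, 4, 6, 8}.
E[X | X is even] = (2 + 4 + 6 + 8) / 4 = 5.

5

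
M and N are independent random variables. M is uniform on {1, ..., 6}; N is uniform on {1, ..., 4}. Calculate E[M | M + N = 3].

3/2

Outcomes with M + N = 3: (1,2), (2,1), each with probability 1/24.
E[M | M + N = 3] = (1 + 2) / 2 = 3/2.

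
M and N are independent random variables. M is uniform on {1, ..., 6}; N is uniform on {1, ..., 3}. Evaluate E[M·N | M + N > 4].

37/4

P(M + N > 4) = 2/3.
Summing MN·P(x,y) over outcomes with M + N > 4 gives 37/6.
E[M·N | M + N > 4] = (37/6) / (2/3) = 37/4.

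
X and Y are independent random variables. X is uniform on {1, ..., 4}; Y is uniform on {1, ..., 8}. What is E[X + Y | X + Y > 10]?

34/3

P(X + Y > 10) = 3/32.
Summing (X+Y)·P(x,y) over outcomes with X + Y > 10 gives 17/16.
E[X + Y | X + Y > 10] = (17/16) / (3/32) = 34/3.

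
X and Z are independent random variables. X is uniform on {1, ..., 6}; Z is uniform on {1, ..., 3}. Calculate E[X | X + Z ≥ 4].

P(X + Z ≥ 4) = 5/6.
Summing X·P(x,y) over outcomes with X + Z ≥ 4 gives 59/18.
E[X | X + Z ≥ 4] = (59/18) / (5/6) = 59/15.

59/15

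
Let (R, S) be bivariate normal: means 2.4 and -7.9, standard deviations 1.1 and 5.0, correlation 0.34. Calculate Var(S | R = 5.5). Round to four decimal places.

The conditional variance in a bivariate normal is σ_S²(1 − ρ²), independent of x.
Var(S | R=5.5) = (5.0)²·(1 − (0.34)²) = 25·0.8844 = 22.1100.

22.1100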